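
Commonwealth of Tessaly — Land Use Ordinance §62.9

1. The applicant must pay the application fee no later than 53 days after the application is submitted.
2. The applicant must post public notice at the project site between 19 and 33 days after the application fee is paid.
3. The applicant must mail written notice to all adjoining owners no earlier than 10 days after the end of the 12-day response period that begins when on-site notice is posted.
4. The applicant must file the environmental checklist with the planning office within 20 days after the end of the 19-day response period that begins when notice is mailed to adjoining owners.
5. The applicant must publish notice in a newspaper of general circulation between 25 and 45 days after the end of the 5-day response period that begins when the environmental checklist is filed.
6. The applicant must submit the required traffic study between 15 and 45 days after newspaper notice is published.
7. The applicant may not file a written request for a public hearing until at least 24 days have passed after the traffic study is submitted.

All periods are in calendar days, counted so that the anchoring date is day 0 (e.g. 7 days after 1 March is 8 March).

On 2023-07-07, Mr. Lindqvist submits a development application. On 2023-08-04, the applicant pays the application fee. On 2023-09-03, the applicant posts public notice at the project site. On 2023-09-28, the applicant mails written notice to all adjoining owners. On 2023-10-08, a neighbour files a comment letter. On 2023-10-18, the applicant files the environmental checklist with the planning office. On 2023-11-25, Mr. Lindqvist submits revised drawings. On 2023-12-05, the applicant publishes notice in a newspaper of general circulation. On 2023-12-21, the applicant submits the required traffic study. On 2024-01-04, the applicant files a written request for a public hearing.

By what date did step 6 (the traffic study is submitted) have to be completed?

Step 6 runs from 2023-12-05, when newspaper notice is published. The window is 15–45 days after 2023-12-05; it closes on 2024-01-19.

2024-01-19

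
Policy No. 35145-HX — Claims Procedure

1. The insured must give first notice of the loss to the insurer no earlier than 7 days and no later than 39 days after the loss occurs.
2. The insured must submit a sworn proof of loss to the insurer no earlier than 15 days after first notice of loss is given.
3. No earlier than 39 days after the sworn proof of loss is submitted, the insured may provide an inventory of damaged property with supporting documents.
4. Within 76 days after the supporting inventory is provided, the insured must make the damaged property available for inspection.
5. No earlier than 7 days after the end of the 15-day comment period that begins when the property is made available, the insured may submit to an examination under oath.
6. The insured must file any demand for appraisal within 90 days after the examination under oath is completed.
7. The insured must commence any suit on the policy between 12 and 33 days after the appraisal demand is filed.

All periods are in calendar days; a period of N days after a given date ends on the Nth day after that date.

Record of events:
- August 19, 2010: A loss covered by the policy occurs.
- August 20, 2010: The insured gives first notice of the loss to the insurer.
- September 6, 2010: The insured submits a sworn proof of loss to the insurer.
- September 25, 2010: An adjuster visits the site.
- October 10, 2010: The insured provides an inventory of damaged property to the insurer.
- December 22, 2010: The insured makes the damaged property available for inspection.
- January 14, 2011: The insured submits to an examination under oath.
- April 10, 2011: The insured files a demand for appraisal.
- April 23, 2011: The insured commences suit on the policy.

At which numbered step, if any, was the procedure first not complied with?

Step 1: the window is 7–39 days after August 19, 2010 (when the loss occurs), so August 26, 2010 through September 27, 2010; done August 20, 2010 — 6 days before the window opened.

Step 1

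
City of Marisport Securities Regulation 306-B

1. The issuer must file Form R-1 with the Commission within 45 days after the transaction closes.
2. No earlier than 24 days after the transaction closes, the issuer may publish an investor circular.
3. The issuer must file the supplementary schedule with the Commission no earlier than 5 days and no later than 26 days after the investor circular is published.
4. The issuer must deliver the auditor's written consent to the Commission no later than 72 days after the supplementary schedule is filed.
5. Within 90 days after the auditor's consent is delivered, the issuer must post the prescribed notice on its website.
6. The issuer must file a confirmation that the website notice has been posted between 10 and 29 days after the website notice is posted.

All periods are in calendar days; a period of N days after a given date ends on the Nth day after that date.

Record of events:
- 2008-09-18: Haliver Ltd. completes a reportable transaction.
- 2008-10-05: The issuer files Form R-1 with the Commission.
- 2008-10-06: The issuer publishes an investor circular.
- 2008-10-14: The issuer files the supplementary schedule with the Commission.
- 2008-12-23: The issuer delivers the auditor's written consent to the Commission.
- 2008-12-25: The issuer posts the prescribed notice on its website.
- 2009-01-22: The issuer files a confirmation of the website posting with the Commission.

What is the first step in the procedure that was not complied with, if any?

Step 1 — counting 45 days from 2008-09-18 (when the transaction closes) gives a deadline of 2008-11-02; completed 2008-10-05, before the deadline.
Step 2 — must wait 24 days from 2008-09-18 (when the transaction closes), so not before 2008-10-12; done 2008-10-06 — 6 days too early.

Step 2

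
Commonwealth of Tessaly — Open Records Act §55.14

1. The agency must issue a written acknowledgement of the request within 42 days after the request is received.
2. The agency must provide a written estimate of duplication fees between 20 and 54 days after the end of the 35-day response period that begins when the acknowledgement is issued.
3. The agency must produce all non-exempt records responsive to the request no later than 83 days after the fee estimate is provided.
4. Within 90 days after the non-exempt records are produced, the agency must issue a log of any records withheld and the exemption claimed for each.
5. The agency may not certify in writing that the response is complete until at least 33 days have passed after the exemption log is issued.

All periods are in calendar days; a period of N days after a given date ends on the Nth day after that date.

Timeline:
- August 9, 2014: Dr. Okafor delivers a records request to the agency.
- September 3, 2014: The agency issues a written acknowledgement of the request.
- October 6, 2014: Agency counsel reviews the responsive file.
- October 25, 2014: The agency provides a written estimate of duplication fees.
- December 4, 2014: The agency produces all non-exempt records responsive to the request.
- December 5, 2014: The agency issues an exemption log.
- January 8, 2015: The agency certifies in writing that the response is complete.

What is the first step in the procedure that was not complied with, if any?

Step 1 — counting 42 days from August 9, 2014 (when the request is received) gives a deadline of September 20, 2014; completed September 3, 2014, before the deadline.
Step 2 — 20 and 54 days from October 8, 2014 (end of the 35-day response period, which began when the acknowledgement is issued on September 3, 2014) are October 28, 2014 and December 1, 2014 respectively; done October 25, 2014 — 3 days before the window opened.
The analysis stops there.

Step 2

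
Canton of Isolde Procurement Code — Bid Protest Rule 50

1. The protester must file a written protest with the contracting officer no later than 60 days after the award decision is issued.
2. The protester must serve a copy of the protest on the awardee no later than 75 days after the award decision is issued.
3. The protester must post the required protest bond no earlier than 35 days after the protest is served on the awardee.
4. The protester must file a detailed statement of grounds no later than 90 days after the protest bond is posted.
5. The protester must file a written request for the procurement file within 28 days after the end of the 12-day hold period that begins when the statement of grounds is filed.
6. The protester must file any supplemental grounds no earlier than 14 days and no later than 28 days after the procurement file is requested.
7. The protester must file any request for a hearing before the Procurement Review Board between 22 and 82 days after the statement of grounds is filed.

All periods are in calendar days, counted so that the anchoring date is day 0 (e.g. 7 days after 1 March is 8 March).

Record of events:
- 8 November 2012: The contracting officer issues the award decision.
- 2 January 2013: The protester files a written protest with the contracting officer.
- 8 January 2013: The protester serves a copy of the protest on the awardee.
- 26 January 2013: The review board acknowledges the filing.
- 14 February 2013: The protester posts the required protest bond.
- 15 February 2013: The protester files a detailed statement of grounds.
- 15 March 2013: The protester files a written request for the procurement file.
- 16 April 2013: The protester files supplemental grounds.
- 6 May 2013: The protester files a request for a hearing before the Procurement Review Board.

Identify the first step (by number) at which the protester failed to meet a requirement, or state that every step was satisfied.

Step 6

(1) due by 8 November 2012 + 60 days = 7 January 2013; completed 2 January 2013, before the deadline.
(2) due by 8 November 2012 + 75 days = 22 January 2013; 8 January 2013 is within that limit.
(3) permitted from 8 January 2013 + 35 days = 12 February 2013 onward; done 14 February 2013, after the minimum wait.
(4) due by 14 February 2013 + 90 days = 15 May 2013; completed 15 February 2013, before the deadline.
(5) due by 27 February 2013 + 28 days = 27 March 2013; 15 March 2013 is within that limit.
(6) the permitted window runs from 15 March 2013 + 14 = 29 March 2013 to 15 March 2013 + 28 = 12 April 2013; 16 April 2013 is 4 days past the end of the window.
No need to go further; step 6 was not satisfied.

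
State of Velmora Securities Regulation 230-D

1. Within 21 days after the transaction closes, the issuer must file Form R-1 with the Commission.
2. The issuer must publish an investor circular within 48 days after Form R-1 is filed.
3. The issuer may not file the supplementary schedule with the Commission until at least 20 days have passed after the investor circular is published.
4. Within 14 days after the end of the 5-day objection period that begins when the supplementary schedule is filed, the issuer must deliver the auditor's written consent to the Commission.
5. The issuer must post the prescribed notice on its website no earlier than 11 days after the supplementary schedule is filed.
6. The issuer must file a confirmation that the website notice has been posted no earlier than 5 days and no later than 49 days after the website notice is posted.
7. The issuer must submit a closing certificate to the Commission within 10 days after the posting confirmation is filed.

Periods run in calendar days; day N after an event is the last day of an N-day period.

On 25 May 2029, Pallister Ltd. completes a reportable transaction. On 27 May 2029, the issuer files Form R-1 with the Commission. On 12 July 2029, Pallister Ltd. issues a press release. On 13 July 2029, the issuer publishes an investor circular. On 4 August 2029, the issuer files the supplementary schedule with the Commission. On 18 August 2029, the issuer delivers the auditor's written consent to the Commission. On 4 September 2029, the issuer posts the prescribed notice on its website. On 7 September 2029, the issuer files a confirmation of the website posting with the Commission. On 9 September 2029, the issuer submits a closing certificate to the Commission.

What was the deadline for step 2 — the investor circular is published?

Step 2 runs from 27 May 2029, when Form R-1 is filed. 48 days after 27 May 2029 is 14 July 2029.

14 July 2029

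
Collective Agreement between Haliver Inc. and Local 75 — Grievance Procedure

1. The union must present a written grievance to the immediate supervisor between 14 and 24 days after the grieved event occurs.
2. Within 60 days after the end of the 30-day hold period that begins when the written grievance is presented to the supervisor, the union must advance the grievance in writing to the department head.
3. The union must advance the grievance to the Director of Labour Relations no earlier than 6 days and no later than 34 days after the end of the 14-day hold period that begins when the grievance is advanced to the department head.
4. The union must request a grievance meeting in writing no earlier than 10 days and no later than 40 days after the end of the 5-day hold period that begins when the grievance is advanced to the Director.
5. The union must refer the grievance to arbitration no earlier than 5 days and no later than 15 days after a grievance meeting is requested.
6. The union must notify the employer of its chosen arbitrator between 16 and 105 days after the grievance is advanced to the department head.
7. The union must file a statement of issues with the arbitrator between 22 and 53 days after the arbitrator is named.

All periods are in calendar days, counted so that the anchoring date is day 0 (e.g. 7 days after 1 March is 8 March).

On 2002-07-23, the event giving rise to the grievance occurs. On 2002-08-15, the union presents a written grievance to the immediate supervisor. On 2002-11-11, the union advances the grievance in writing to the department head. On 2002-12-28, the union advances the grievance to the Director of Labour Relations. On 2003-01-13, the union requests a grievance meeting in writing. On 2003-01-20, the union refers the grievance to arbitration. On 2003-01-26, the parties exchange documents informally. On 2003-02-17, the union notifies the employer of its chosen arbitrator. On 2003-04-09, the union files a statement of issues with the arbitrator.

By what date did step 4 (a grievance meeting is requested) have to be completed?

The grievance is advanced to the Director on 2002-12-28; the 5-day hold period therefore ends 2003-01-02, and step 4 runs from that date. The window is 10–40 days after 2003-01-02; it closes on 2003-02-11.

2003-02-11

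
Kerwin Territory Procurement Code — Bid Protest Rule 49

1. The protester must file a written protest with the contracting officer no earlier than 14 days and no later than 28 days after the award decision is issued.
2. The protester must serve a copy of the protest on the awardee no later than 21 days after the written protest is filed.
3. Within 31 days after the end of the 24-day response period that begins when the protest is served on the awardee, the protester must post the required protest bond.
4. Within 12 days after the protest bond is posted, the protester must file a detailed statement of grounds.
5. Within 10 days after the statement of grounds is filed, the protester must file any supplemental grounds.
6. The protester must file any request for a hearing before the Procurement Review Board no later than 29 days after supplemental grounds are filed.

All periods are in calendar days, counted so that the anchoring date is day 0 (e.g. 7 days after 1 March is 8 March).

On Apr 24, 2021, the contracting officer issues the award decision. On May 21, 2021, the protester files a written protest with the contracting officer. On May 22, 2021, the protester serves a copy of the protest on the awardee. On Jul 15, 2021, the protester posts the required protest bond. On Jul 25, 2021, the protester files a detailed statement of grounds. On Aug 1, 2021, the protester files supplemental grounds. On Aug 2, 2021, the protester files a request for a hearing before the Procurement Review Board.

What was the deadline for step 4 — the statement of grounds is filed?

Jul 27, 2021

Step 4 runs from Jul 15, 2021, when the protest bond is posted. 12 days after Jul 15, 2021 is Jul 27, 2021.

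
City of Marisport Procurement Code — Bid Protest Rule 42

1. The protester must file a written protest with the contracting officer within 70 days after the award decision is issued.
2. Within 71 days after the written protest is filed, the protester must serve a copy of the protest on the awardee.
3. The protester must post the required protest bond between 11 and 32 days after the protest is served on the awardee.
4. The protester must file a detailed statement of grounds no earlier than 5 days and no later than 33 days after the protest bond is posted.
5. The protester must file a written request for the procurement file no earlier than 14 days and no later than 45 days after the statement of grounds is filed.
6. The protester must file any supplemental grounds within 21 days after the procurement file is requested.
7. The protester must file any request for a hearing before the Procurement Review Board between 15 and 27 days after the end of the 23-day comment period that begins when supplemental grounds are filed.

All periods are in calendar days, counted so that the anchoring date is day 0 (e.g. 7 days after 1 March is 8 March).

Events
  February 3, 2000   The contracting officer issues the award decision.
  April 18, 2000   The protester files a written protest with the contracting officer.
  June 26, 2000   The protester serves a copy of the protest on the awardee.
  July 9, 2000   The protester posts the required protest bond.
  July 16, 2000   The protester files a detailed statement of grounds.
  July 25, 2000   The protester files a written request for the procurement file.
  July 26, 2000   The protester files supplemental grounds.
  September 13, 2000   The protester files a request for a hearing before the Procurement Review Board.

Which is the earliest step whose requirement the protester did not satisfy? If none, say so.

Step 1

(1) due by February 3, 2000 + 70 days = April 13, 2000; April 18, 2000 misses that deadline by 5 days.
That is the first point of non-compliance.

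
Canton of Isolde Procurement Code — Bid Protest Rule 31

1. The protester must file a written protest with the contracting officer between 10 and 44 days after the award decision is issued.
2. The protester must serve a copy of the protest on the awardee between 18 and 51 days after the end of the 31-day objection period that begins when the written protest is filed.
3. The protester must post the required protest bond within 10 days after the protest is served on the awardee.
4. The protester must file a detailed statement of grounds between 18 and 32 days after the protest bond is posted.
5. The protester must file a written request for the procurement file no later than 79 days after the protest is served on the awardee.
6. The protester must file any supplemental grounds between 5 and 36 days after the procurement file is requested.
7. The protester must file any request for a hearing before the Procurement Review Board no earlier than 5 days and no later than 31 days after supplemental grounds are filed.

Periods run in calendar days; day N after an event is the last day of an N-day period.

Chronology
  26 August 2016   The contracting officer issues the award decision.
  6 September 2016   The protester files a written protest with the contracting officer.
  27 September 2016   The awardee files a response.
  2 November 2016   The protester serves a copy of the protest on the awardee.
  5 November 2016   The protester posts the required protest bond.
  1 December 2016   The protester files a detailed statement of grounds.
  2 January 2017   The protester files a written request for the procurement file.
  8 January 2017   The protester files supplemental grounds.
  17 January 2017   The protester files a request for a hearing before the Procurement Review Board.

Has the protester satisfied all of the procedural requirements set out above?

Step 1: the window is 10–44 days after 26 August 2016 (when the award decision is issued), so 5 September 2016 through 9 October 2016; done 6 September 2016 — within the window.
Step 2: the window is 18–51 days after 7 October 2016 (end of the 31-day objection period, which began when the written protest is filed on 6 September 2016), so 25 October 2016 through 27 November 2016; done 2 November 2016, which is between those dates.
Step 3: 10 days after 2 November 2016 (when the protest is served on the awardee) is 12 November 2016; completed 5 November 2016, before the deadline.
Step 4: the window is 18–32 days after 5 November 2016 (when the protest bond is posted), so 23 November 2016 through 7 December 2016; done 1 December 2016 — within the window.
Step 5: 79 days after 2 November 2016 (when the protest is served on the awardee) is 20 January 2017; 2 January 2017 is within that limit.
Step 6: the window is 5–36 days after 2 January 2017 (when the procurement file is requested), so 7 January 2017 through 7 February 2017; done 8 January 2017 — within the window.
Step 7: the window is 5–31 days after 8 January 2017 (when supplemental grounds are filed), so 13 January 2017 through 8 February 2017; 17 January 2017 falls inside that range.

Yes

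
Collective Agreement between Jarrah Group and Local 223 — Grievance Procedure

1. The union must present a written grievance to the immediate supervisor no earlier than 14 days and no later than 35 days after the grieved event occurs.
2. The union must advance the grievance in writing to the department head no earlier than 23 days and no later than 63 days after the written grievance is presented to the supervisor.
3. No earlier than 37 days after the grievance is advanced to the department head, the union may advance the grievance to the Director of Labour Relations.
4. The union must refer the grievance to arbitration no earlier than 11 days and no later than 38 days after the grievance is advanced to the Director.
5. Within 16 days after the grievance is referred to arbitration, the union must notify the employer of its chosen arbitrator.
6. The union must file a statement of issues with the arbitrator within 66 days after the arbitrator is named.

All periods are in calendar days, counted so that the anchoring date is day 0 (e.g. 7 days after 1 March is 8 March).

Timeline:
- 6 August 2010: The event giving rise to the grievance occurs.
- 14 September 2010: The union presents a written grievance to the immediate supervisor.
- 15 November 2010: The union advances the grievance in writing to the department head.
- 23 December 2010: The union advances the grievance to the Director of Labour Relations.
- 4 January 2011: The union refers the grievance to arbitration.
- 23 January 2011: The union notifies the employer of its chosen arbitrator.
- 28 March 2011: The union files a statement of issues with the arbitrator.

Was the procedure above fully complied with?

(1) the permitted window runs from 6 August 2010 + 14 = 20 August 2010 to 6 August 2010 + 35 = 10 September 2010; done 14 September 2010 — 4 days after the window closed.
No need to go further; step 1 was not satisfied.

No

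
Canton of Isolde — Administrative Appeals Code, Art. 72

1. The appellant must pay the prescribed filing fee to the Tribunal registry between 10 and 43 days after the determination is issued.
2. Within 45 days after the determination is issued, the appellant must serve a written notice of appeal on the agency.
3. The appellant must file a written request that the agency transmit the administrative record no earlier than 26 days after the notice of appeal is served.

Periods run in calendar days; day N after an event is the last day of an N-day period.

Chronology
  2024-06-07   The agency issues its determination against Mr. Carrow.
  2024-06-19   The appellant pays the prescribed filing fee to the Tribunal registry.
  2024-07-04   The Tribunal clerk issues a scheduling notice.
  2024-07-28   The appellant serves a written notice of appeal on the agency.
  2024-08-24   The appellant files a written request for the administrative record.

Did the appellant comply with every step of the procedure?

No

(1) the permitted window runs from 2024-06-07 + 10 = 2024-06-17 to 2024-06-07 + 43 = 2024-07-20; done 2024-06-19, which is between those dates.
(2) due by 2024-06-07 + 45 days = 2024-07-22; done 2024-07-28 — 6 days late.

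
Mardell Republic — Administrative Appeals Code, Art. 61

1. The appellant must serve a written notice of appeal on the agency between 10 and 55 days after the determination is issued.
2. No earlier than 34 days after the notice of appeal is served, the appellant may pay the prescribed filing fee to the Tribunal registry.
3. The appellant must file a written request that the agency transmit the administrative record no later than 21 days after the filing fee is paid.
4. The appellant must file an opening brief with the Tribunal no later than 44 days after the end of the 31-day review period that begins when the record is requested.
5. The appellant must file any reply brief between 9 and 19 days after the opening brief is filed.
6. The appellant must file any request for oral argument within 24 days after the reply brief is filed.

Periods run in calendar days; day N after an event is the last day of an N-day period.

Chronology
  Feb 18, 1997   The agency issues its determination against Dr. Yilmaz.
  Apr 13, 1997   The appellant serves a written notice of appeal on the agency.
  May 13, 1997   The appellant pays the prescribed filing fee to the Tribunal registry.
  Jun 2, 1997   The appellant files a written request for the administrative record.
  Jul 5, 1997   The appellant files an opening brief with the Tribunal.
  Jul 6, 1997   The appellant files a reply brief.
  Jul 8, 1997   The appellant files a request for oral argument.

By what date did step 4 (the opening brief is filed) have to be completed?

Aug 16, 1997

The record is requested on Jun 2, 1997; the 31-day review period therefore ends Jul 3, 1997, and step 4 runs from that date. 44 days after Jul 3, 1997 is Aug 16, 1997.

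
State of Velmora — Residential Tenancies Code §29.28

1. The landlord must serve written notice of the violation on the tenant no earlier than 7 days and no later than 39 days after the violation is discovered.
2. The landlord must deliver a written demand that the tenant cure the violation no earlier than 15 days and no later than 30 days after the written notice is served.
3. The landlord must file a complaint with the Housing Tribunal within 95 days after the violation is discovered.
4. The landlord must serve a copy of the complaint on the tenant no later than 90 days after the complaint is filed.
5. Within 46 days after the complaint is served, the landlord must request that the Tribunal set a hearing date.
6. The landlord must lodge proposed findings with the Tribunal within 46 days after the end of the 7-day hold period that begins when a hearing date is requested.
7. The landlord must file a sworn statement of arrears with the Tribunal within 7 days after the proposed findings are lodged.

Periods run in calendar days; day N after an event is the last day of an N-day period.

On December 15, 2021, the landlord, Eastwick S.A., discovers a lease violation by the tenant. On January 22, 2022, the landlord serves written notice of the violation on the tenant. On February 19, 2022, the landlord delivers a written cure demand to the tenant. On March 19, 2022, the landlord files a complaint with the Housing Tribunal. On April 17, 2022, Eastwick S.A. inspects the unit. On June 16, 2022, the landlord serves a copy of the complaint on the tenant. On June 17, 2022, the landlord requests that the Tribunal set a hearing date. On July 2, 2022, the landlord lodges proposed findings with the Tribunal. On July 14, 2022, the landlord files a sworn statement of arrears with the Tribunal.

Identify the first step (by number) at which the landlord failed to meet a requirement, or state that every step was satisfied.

Step 1 — 7 and 39 days from December 15, 2021 (when the violation is discovered) are December 22, 2021 and January 23, 2022 respectively; done January 22, 2022 — within the window.
Step 2 — 15 and 30 days from January 22, 2022 (when the written notice is served) are February 6, 2022 and February 21, 2022 respectively; done February 19, 2022 — within the window.
Step 3 — counting 95 days from December 15, 2021 (when the violation is discovered) gives a deadline of March 20, 2022; done March 19, 2022 — timely.
Step 4 — counting 90 days from March 19, 2022 (when the complaint is filed) gives a deadline of June 17, 2022; done June 16, 2022 — timely.
Step 5 — counting 46 days from June 16, 2022 (when the complaint is served) gives a deadline of August 1, 2022; done June 17, 2022 — timely.
Step 6 — counting 46 days from June 24, 2022 (end of the 7-day hold period, which began when a hearing date is requested on June 17, 2022) gives a deadline of August 9, 2022; completed July 2, 2022, before the deadline.
Step 7 — counting 7 days from July 2, 2022 (when the proposed findings are lodged) gives a deadline of July 9, 2022; July 14, 2022 misses that deadline by 5 days.

Step 7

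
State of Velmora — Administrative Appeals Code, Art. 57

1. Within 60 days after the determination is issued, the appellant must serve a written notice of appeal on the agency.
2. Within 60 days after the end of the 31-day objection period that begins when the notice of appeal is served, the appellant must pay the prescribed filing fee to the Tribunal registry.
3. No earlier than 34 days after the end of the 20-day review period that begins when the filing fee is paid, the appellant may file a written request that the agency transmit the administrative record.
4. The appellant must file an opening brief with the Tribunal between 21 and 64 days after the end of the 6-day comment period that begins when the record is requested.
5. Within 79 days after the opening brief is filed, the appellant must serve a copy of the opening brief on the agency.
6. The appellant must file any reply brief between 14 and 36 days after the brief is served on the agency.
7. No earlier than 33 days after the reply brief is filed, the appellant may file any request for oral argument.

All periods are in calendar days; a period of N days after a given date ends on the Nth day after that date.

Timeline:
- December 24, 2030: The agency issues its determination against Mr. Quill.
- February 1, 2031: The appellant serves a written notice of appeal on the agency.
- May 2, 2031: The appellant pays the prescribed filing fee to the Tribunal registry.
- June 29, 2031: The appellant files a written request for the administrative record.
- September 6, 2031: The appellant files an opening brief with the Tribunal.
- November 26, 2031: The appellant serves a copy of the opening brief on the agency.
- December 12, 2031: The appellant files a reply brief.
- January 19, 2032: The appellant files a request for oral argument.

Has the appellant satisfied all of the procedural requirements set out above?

Step 1: 60 days after December 24, 2030 (when the determination is issued) is February 22, 2031; done February 1, 2031 — timely.
Step 2: 60 days after March 4, 2031 (end of the 31-day objection period, which began when the notice of appeal is served on February 1, 2031) is May 3, 2031; May 2, 2031 is within that limit.
Step 3: the earliest permitted date is 34 days after May 22, 2031 (end of the 20-day review period, which began when the filing fee is paid on May 2, 2031), i.e. June 25, 2031; June 29, 2031 is on or after that date.
Step 4: the window is 21–64 days after July 5, 2031 (end of the 6-day comment period, which began when the record is requested on June 29, 2031), so July 26, 2031 through September 7, 2031; done September 6, 2031, which is between those dates.
Step 5: 79 days after September 6, 2031 (when the opening brief is filed) is November 24, 2031; done November 26, 2031 — 2 days late.

No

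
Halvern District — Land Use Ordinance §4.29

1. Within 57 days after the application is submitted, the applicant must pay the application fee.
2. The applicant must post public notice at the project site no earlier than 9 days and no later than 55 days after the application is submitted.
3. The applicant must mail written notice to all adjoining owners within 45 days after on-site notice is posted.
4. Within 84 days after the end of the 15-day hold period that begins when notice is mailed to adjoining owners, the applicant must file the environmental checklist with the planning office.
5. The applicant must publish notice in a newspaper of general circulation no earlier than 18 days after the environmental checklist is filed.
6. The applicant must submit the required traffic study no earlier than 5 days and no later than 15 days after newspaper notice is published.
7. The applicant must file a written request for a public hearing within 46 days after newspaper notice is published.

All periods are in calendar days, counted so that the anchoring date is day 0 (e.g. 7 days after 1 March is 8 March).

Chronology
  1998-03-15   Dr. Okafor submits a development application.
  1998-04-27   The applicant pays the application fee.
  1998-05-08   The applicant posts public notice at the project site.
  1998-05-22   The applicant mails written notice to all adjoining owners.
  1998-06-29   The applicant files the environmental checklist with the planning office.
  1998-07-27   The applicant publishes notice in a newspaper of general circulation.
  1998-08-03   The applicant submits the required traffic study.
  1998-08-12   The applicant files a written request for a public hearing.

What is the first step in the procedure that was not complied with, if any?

Step 1: 57 days after 1998-03-15 (when the application is submitted) is 1998-05-11; done 1998-04-27 — timely.
Step 2: the window is 9–55 days after 1998-03-15 (when the application is submitted), so 1998-03-24 through 1998-05-09; 1998-05-08 falls inside that range.
Step 3: 45 days after 1998-05-08 (when on-site notice is posted) is 1998-06-22; completed 1998-05-22, before the deadline.
Step 4: 84 days after 1998-06-06 (end of the 15-day hold period, which began when notice is mailed to adjoining owners on 1998-05-22) is 1998-08-29; done 1998-06-29 — timely.
Step 5: the earliest permitted date is 18 days after 1998-06-29 (when the environmental checklist is filed), i.e. 1998-07-17; done 1998-07-27 — permitted.
Step 6: the window is 5–15 days after 1998-07-27 (when newspaper notice is published), so 1998-08-01 through 1998-08-11; done 1998-08-03 — within the window.
Step 7: 46 days after 1998-07-27 (when newspaper notice is published) is 1998-09-11; 1998-08-12 is within that limit.

None — every step was satisfied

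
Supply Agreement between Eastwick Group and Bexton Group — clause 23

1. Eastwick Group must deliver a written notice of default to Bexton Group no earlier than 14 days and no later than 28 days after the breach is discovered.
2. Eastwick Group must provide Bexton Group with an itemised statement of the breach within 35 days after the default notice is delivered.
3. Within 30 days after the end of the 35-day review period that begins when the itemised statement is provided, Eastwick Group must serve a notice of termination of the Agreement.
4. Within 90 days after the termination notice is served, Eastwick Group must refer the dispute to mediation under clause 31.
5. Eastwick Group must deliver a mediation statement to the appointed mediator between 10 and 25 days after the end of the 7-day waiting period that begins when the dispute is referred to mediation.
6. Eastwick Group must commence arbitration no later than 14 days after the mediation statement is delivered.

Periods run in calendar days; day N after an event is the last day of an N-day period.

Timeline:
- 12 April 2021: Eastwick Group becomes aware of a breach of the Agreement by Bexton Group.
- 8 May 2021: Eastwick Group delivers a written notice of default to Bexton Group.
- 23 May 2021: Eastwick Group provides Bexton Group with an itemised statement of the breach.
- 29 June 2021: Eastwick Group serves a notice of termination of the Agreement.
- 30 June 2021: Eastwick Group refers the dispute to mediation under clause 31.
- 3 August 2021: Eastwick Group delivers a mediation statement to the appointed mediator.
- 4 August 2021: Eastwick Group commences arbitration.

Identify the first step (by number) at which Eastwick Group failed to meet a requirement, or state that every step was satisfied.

Step 5

Step 1 — 14 and 28 days from 12 April 2021 (when the breach is discovered) are 26 April 2021 and 10 May 2021 respectively; done 8 May 2021 — within the window.
Step 2 — counting 35 days from 8 May 2021 (when the default notice is delivered) gives a deadline of 12 June 2021; 23 May 2021 is within that limit.
Step 3 — counting 30 days from 27 June 2021 (end of the 35-day review period, which began when the itemised statement is provided on 23 May 2021) gives a deadline of 27 July 2021; done 29 June 2021 — timely.
Step 4 — counting 90 days from 29 June 2021 (when the termination notice is served) gives a deadline of 27 September 2021; done 30 June 2021 — timely.
Step 5 — 10 and 25 days from 7 July 2021 (end of the 7-day waiting period, which began when the dispute is referred to mediation on 30 June 2021) are 17 July 2021 and 1 August 2021 respectively; 3 August 2021 is 2 days past the end of the window.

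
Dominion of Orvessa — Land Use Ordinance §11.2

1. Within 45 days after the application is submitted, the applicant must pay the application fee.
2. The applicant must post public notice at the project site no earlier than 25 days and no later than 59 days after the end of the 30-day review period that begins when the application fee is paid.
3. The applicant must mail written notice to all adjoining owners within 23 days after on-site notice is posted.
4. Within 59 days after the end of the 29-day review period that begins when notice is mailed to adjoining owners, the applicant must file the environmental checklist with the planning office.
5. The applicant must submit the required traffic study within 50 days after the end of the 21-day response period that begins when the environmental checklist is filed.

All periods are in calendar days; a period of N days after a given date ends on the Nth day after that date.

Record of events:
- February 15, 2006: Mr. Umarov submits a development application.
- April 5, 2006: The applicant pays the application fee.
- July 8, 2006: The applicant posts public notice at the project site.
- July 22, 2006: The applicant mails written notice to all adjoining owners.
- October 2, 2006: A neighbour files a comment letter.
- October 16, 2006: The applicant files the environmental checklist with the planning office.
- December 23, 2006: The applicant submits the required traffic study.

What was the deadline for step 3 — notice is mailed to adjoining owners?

July 31, 2006

Step 3 runs from July 8, 2006, when on-site notice is posted. 23 days after July 8, 2006 is July 31, 2006.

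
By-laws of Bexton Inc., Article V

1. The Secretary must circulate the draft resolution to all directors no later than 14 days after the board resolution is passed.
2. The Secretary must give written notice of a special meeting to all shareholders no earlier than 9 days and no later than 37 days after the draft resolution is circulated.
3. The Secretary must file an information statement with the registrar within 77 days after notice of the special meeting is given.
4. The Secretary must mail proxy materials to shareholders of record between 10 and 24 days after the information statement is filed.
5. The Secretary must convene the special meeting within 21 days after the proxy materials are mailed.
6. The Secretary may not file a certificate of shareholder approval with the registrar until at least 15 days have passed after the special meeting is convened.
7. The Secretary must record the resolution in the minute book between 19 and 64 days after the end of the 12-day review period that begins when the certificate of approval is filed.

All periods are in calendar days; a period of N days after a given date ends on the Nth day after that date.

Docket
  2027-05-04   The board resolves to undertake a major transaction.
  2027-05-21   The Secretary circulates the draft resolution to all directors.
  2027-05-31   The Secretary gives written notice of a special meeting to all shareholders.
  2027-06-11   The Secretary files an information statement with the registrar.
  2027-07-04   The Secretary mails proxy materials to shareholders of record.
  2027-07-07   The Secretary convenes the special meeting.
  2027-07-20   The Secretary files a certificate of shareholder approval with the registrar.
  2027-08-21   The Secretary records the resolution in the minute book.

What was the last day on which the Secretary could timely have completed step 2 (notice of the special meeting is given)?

2027-06-27

Step 2 runs from 2027-05-21, when the draft resolution is circulated. The window is 9–37 days after 2027-05-21; it closes on 2027-06-27.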